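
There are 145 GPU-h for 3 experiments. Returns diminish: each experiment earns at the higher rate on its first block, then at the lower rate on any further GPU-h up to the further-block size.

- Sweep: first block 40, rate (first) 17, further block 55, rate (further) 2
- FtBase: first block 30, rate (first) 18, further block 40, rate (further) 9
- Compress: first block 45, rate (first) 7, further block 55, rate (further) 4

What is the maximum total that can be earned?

1825

Order all 6 blocks by rate: FtBase/T1 18 > Sweep/T1 17 > FtBase/T2 9 > Compress/T1 7 > Compress/T2 4 > Sweep/T2 2.
Fill FtBase T1 block (30 at 18) ; 115 left.
Sweep/T1 (17): +40 ; 75 left.
FtBase/T2 (9): +40 ; 35 left.
Compress/T1: +35 of 45 at 7; pool empty.
Total = 18×30 + 17×40 + 9×40 + 7×35 = 1825.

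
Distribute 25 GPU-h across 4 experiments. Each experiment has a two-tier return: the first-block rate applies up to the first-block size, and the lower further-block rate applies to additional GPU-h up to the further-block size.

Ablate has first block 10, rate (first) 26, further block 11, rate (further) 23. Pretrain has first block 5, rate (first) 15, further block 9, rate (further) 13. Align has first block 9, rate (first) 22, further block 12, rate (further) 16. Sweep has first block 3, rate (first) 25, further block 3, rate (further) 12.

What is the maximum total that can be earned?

Rank every tier by rate: Ablate/first 26 > Sweep/first 25 > Ablate/second 23 > Align/first 22 > Align/second 16 > Pretrain/first 15 > Pretrain/second 13 > Sweep/second 12.
Ablate/first (26): +10 → 15 left.
Sweep/first (25): +3 → 12 left.
Ablate second at 23: fill all 11 → 1 left.
Align first at 22: only 1 left, fill 1.
Total = 26×10 + 25×3 + 23×11 + 22×1 = 610.

610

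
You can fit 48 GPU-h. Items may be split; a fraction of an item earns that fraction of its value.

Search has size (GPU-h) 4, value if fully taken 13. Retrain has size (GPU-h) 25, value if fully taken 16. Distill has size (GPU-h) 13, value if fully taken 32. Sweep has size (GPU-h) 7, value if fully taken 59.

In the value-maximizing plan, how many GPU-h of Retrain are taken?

Rank by value-to-size ratio: Sweep 59/7≈8.43, Search 13/4≈3.25, Distill 32/13≈2.46, Retrain 16/25≈0.64.
Take all of Sweep (7 GPU-h, value 59) ; 41 GPU-h left.
Take all of Search (4 GPU-h, value 13) ; 37 GPU-h left.
Take all of Distill (13 GPU-h, value 32) ; 24 GPU-h left.
24 GPU-h left: a 24/25 share of Retrain gives 16×24/25 = 15.36.

24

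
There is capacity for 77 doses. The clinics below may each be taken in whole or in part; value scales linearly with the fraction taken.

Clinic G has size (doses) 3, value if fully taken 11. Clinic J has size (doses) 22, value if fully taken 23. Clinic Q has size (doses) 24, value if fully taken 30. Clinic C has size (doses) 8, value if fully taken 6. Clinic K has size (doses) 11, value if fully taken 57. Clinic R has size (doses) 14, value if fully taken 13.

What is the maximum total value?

Rank by value-to-size ratio: Clinic K 57/11≈5.18, Clinic G 11/3≈3.67, Clinic Q 30/24≈1.25, Clinic J 23/22≈1.05, Clinic R 13/14≈0.929, Clinic C 6/8≈0.75.
Take all of Clinic K (11 doses, value 57) ; 66 doses left.
Take all of Clinic G (3 doses, value 11) ; 63 doses left.
All 24 doses of Clinic Q fit (value 30) ; 39 remain.
Clinic J: take in full, 22 doses for value 23 ; 17 left.
All 14 doses of Clinic R fit (value 13) ; 3 remain.
Only 3 doses remain; take 3/8 of Clinic C for value 6×3/8 = 2.25.
Total value = 136.25.

136.25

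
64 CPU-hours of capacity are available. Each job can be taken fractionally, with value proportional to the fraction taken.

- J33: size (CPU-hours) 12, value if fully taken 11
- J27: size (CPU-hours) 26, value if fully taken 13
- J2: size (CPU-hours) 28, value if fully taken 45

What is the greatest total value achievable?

68

Sort by value density: J2 45/28≈1.61, J33 11/12≈0.917, J27 13/26≈0.5.
J2: take in full, 28 CPU-hours for value 45 ; 36 left.
Take all of J33 (12 CPU-hours, value 11) ; 24 CPU-hours left.
24 CPU-hours left: a 24/26 share of J27 gives 13×24/26 = 12.
Total value = 68.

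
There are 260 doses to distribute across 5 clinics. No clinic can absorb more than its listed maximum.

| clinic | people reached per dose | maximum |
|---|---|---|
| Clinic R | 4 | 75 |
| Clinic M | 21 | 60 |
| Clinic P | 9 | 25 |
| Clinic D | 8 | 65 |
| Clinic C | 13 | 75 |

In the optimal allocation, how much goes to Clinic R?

Order the clinics by people reached per dose: Clinic M 21 > Clinic C 13 > Clinic P 9 > Clinic D 8 > Clinic R 4.
Clinic M: +60 to 60 (cap) → 200 left.
Clinic C: +75 to 75 (cap) → 125 left.
Clinic P takes 25 to reach its cap of 25 → 100 left.
Give Clinic D 65 to hit its cap of 65 → 35 left.
Only 35 left; Clinic R takes them to reach 35.

35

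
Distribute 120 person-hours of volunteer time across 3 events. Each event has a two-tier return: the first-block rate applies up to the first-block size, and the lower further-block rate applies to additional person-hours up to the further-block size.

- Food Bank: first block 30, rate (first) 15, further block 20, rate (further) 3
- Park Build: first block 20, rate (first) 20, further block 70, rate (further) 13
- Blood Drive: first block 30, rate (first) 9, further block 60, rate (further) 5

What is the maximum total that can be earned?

Order all 6 blocks by rate: Park Build/T1 20 > Food Bank/T1 15 > Park Build/T2 13 > Blood Drive/T1 9 > Blood Drive/T2 5 > Food Bank/T2 3.
Park Build T1 at 20: fill all 20 ; 100 left.
Fill Food Bank T1 block (30 at 15) ; 70 left.
Park Build/T2 (13): +70 ; 0 left.
Total = 20×20 + 15×30 + 13×70 = 1760.

1760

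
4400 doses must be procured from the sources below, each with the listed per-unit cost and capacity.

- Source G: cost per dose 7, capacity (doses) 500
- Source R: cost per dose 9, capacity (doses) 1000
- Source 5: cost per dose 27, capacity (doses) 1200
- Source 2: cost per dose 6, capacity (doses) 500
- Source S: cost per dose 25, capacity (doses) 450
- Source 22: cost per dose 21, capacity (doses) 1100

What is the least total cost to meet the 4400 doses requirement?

Fill from the cheapest source first.
Source 2 at 6: take all 500 doses → 3900 still needed.
Source G at 7: take all 500 doses → 3400 still needed.
Source R (9): use full 1000 → 2400 doses to go.
Source 22 at 21: take all 1100 doses → 1300 still needed.
Source S at 25: take all 450 doses → 850 still needed.
Take 850 from Source 5 at 27 to finish.
Cost = 500×6 + 500×7 + 1000×9 + 1100×21 + 450×25 + 850×27 = 72800.

72800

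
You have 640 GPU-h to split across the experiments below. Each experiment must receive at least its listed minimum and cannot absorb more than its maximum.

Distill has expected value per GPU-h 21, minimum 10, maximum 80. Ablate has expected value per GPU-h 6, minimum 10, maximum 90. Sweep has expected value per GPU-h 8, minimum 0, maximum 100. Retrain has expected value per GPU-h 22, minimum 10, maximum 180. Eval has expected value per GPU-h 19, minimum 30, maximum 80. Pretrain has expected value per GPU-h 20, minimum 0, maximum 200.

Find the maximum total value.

Meeting every minimum uses 10+10+0+10+30+0 = 60 GPU-h, leaving 580.
Highest expected value per GPU-h first: Retrain 22 > Distill 21 > Pretrain 20 > Eval 19 > Sweep 8 > Ablate 6.
Give Retrain 170 more to hit its cap of 180 → 410 left.
Give Distill 70 more to hit its cap of 80 → 340 left.
Give Pretrain 200 more to hit its cap of 200 → 140 left.
Give Eval 50 more to hit its cap of 80 → 90 left.
Sweep: +90 (room for 100) → 90. Pool exhausted.
Total = 21×80 + 6×10 + 8×90 + 22×180 + 19×80 + 20×200 = 11940.

11940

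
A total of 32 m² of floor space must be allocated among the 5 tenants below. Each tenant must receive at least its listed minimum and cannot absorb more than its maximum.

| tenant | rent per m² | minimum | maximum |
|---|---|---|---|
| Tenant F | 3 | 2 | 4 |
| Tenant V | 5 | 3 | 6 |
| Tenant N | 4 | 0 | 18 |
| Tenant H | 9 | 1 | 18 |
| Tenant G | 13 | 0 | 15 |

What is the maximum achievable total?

324

Meeting every minimum uses 2+3+0+1+0 = 6 m², leaving 26.
Rank by rent per m²: Tenant G 13 > Tenant H 9 > Tenant V 5 > Tenant N 4 > Tenant F 3.
Tenant G takes 15 more to reach its cap of 15 — 11 left.
Tenant H has room for 17 more but only 11 remain, so it gets 12.
Total = 3×2 + 5×3 + 9×12 + 13×15 = 324.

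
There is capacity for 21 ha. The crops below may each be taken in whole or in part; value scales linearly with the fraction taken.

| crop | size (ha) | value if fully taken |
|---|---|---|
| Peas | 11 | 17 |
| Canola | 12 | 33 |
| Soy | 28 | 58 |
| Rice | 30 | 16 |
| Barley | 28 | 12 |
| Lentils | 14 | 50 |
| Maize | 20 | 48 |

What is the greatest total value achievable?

Rank by value-to-size ratio: Lentils 50/14≈3.57, Canola 33/12≈2.75, Maize 48/20≈2.4, Soy 58/28≈2.07, Peas 17/11≈1.55, Rice 16/30≈0.533, Barley 12/28≈0.429.
Take all of Lentils (14 ha, value 50) ; 7 ha left.
Only 7 ha remain; take 7/12 of Canola for value 33×7/12 = 19.25.
Total value = 69.25.

69.25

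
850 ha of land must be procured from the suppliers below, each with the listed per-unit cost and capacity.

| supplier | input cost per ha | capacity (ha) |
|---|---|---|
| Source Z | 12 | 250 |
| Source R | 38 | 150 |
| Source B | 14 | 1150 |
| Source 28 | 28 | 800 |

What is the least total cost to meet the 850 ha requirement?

Fill from the cheapest supplier first.
Source Z at 12: take all 250 ha — 600 still needed.
Source B at 14: take 600 of its 1150 — requirement met.
Source 28, Source R: unused.
Cost = 250×12 + 600×14 = 11400.

11400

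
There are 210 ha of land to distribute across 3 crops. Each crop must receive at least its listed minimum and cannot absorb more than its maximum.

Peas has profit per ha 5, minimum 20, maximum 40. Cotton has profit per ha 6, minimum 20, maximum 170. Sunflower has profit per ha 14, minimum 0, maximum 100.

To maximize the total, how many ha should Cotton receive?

90

Meeting every minimum uses 20+20+0 = 40 ha, leaving 170.
Order the crops by profit per ha: Sunflower 14 > Cotton 6 > Peas 5.
Sunflower: +100 to 100 (cap) — 70 left.
Only 70 left; Cotton takes them to reach 90.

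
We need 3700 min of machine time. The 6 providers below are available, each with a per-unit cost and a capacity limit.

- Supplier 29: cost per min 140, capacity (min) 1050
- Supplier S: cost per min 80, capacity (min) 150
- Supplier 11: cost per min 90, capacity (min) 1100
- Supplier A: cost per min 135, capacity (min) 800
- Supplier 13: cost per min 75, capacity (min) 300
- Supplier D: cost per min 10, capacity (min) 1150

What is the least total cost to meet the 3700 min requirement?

Cheapest first:
Supplier D (10): use full 1150 ; 2550 min to go.
Supplier 13 at 75: take all 300 min ; 2250 still needed.
Supplier S at 80: take all 150 min ; 2100 still needed.
Supplier 11 (90): use full 1100 ; 1000 min to go.
Supplier A (135): use full 800 ; 200 min to go.
Take 200 from Supplier 29 at 140 to finish.
Cost = 1150×10 + 300×75 + 150×80 + 1100×90 + 800×135 + 200×140 = 281000.

281000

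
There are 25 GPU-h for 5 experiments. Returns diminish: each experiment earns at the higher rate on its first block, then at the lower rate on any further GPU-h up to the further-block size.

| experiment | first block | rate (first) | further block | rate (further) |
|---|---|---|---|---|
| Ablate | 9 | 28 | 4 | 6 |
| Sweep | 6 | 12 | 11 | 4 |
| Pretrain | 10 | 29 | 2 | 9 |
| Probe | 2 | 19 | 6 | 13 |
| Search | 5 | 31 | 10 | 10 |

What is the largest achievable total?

Treat each block as its own option and order by rate: Search/tier1 31 > Pretrain/tier1 29 > Ablate/tier1 28 > Probe/tier1 19 > Probe/tier2 13 > Sweep/tier1 12 > Search/tier2 10 > Pretrain/tier2 9 > Ablate/tier2 6 > Sweep/tier2 4.
Search/tier1 (31): +5 → 20 left.
Pretrain/tier1 (29): +10 → 10 left.
Ablate/tier1 (28): +9 → 1 left.
1 remain; put them into Probe tier1 at 19.
Total = 31×5 + 29×10 + 28×9 + 19×1 = 716.

716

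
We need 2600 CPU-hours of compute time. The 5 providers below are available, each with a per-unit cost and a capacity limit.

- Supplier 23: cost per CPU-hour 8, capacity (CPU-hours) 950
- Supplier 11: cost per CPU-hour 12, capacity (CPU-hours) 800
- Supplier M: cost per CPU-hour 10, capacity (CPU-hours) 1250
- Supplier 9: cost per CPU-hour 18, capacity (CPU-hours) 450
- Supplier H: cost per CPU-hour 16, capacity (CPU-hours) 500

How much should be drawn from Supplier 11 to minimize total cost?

Cheapest first:
Supplier 23 at 8: take all 950 CPU-hours — 1650 still needed.
Supplier M at 10: take all 1250 CPU-hours — 400 still needed.
Take 400 from Supplier 11 at 12 to finish.
Supplier H, Supplier 9: unused.

400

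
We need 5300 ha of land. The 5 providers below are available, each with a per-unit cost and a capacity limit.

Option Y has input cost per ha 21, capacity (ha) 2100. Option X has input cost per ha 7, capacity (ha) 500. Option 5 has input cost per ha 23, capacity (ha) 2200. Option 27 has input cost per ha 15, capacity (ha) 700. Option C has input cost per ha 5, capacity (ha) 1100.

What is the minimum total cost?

Use providers in increasing cost order.
Option C (5): use full 1100 ; 4200 ha to go.
Option X at 7: take all 500 ha ; 3700 still needed.
Take 700 from Option 27 at 15 ; need 3000 more.
Option Y at 21: take all 2100 ha ; 900 still needed.
Option 5 at 23: take 900 of its 2200 ; requirement met.
Cost = 1100×5 + 500×7 + 700×15 + 2100×21 + 900×23 = 84300.

84300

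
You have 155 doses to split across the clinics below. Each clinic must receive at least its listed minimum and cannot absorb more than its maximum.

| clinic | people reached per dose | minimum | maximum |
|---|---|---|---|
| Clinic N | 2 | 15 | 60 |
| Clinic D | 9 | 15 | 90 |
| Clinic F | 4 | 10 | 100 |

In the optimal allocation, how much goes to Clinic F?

50

Meeting every minimum uses 15+15+10 = 40 doses, leaving 115.
Order the clinics by people reached per dose: Clinic D 9 > Clinic F 4 > Clinic N 2.
Clinic D takes 75 more to reach its cap of 90 — 40 left.
Clinic F has room for 90 more but only 40 remain, so it gets 50.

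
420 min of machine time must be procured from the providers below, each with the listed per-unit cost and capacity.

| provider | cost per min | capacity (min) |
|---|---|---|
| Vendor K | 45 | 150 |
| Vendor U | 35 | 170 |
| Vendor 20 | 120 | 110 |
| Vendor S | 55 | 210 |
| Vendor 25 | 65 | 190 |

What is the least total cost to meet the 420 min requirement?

Cheapest first:
Take 170 from Vendor U at 35 → need 250 more.
Vendor K at 45: take all 150 min → 100 still needed.
Take 100 from Vendor S at 55 to finish.
Vendor 25, Vendor 20: unused.
Cost = 170×35 + 150×45 + 100×55 = 18200.

18200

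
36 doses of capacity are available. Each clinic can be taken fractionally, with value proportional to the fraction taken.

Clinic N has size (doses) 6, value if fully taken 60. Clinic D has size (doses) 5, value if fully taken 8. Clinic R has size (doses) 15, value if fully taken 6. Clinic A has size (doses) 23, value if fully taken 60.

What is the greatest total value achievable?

Sort by value density: Clinic N 60/6≈10, Clinic A 60/23≈2.61, Clinic D 8/5≈1.6, Clinic R 6/15≈0.4.
All 6 doses of Clinic N fit (value 60) → 30 remain.
All 23 doses of Clinic A fit (value 60) → 7 remain.
Take all of Clinic D (5 doses, value 8) → 2 doses left.
2 doses left: a 2/15 share of Clinic R gives 6×2/15 = 0.8.
Total value = 128.8.

128.8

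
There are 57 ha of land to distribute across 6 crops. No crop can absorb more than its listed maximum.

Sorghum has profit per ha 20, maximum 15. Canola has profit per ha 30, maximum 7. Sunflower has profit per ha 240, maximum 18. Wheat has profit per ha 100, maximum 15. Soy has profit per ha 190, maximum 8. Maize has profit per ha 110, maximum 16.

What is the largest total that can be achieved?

Highest profit per ha first: Sunflower 240 > Soy 190 > Maize 110 > Wheat 100 > Canola 30 > Sorghum 20.
Sunflower: +18 to 18 (cap) ; 39 left.
Soy: +8 to 8 (cap) ; 31 left.
Maize takes 16 to reach its cap of 16 ; 15 left.
Give Wheat 15 to hit its cap of 15 ; 0 left.
Total = 240×18 + 100×15 + 190×8 + 110×16 = 9100.

9100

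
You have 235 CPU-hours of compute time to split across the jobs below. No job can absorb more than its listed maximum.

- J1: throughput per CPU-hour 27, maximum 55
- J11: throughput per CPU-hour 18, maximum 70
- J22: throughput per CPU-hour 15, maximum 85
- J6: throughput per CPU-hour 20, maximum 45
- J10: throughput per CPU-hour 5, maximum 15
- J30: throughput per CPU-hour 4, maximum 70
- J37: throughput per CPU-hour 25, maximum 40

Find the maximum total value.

Rank by throughput per CPU-hour: J1 27 > J37 25 > J6 20 > J11 18 > J22 15 > J10 5 > J30 4.
J1 takes 55 to reach its cap of 55 ; 180 left.
Give J37 40 to hit its cap of 40 ; 140 left.
J6 takes 45 to reach its cap of 45 ; 95 left.
J11: +70 to 70 (cap) ; 25 left.
Only 25 left; J22 takes them to reach 25.
Total = 27×55 + 18×70 + 15×25 + 20×45 + 25×40 = 5020.

5020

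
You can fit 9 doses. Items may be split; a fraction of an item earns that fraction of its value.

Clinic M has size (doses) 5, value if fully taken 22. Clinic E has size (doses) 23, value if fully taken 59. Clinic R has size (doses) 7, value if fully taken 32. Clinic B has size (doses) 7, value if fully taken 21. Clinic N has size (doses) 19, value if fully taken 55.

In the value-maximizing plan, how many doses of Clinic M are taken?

2

Sort by value density: Clinic R 32/7≈4.57, Clinic M 22/5≈4.4, Clinic B 21/7≈3, Clinic N 55/19≈2.89, Clinic E 59/23≈2.57.
All 7 doses of Clinic R fit (value 32) → 2 remain.
Fill the last 2 doses with part of Clinic M: 2/5 of it earns 8.8.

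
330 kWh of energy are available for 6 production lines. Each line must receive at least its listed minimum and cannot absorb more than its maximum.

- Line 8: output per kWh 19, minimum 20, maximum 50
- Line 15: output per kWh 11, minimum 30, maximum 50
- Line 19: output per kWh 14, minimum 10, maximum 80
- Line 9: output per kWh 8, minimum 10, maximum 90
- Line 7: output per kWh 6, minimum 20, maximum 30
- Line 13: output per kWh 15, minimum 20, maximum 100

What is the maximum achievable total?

Meeting every minimum uses 20+30+10+10+20+20 = 110 kWh, leaving 220.
Rank by output per kWh: Line 8 19 > Line 13 15 > Line 19 14 > Line 15 11 > Line 9 8 > Line 7 6.
Line 8: +30 to 50 (cap) → 190 left.
Give Line 13 80 more to hit its cap of 100 → 110 left.
Give Line 19 70 more to hit its cap of 80 → 40 left.
Give Line 15 20 more to hit its cap of 50 → 20 left.
Line 9: +20 (room for 80) → 30. Pool exhausted.
Total = 19×50 + 11×50 + 14×80 + 8×30 + 6×20 + 15×100 = 4480.

4480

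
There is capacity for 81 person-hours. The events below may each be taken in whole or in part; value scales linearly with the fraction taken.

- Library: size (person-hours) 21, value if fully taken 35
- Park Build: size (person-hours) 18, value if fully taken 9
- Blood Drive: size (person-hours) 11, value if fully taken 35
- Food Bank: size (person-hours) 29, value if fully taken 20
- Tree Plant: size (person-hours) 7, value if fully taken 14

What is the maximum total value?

110.5

Sort by value density: Blood Drive 35/11≈3.18, Tree Plant 14/7≈2, Library 35/21≈1.67, Food Bank 20/29≈0.69, Park Build 9/18≈0.5.
All 11 person-hours of Blood Drive fit (value 35) ; 70 remain.
Take all of Tree Plant (7 person-hours, value 14) ; 63 person-hours left.
Take all of Library (21 person-hours, value 35) ; 42 person-hours left.
All 29 person-hours of Food Bank fit (value 20) ; 13 remain.
Only 13 person-hours remain; take 13/18 of Park Build for value 9×13/18 = 6.5.
Total value = 110.5.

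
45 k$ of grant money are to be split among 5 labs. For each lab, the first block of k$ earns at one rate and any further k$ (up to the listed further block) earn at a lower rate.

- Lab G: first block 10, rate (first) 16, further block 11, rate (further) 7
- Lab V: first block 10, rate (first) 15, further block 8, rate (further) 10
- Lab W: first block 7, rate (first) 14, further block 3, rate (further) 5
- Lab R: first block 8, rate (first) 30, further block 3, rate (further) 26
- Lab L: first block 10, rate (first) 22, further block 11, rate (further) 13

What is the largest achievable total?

904

Treat each block as its own option and order by rate: Lab R/tier1 30 > Lab R/tier2 26 > Lab L/tier1 22 > Lab G/tier1 16 > Lab V/tier1 15 > Lab W/tier1 14 > Lab L/tier2 13 > Lab V/tier2 10 > Lab G/tier2 7 > Lab W/tier2 5.
Lab R/tier1 (30): +8 ; 37 left.
Lab R/tier2 (26): +3 ; 34 left.
Lab L tier1 at 22: fill all 10 ; 24 left.
Fill Lab G tier1 block (10 at 16) ; 14 left.
Lab V tier1 at 15: fill all 10 ; 4 left.
Lab W tier1 at 14: only 4 left, fill 4.
Total = 30×8 + 26×3 + 22×10 + 16×10 + 15×10 + 14×4 = 904.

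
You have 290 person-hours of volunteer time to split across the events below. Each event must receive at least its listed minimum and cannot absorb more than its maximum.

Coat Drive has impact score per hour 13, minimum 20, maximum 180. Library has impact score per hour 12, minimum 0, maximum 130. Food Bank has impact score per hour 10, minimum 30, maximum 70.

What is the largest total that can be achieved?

3600

Meeting every minimum uses 20+0+30 = 50 person-hours, leaving 240.
Rank by impact score per hour: Coat Drive 13 > Library 12 > Food Bank 10.
Give Coat Drive 160 more to hit its cap of 180 — 80 left.
Library: +80 (room for 130) → 80. Pool exhausted.
Total = 13×180 + 12×80 + 10×30 = 3600.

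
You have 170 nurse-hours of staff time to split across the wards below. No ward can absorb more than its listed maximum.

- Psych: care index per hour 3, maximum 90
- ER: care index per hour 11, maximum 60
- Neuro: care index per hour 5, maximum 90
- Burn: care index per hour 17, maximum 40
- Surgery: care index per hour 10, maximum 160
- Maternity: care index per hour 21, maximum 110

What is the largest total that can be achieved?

Order the wards by care index per hour: Maternity 21 > Burn 17 > ER 11 > Surgery 10 > Neuro 5 > Psych 3.
Maternity: +110 to 110 (cap) — 60 left.
Burn takes 40 to reach its cap of 40 — 20 left.
ER: +20 (room for 60) → 20. Pool exhausted.
Total = 11×20 + 17×40 + 21×110 = 3210.

3210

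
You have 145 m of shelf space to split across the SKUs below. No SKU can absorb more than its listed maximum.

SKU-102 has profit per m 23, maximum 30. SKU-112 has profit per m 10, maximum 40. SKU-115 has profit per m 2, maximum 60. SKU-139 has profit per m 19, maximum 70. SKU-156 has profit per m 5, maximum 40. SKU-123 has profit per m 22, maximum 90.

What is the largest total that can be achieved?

3145

Order the SKUs by profit per m: SKU-102 23 > SKU-123 22 > SKU-139 19 > SKU-112 10 > SKU-156 5 > SKU-115 2.
SKU-102: +30 to 30 (cap) — 115 left.
SKU-123: +90 to 90 (cap) — 25 left.
SKU-139: +25 (room for 70) → 25. Pool exhausted.
Total = 23×30 + 19×25 + 22×90 = 3145.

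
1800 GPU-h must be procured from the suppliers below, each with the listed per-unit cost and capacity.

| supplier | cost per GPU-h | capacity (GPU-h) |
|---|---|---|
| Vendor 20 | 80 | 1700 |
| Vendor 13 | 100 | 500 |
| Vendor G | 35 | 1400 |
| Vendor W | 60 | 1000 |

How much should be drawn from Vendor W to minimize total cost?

400

Cheapest first:
Take 1400 from Vendor G at 35 → need 400 more.
Vendor W (60): take the remaining 400 → done.
Vendor 20, Vendor 13: unused.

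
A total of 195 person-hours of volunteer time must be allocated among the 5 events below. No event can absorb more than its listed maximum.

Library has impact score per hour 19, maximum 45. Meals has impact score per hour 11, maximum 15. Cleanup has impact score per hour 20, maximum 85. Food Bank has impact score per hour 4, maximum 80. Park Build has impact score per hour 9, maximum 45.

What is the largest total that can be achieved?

Order the events by impact score per hour: Cleanup 20 > Library 19 > Meals 11 > Park Build 9 > Food Bank 4.
Cleanup takes 85 to reach its cap of 85 ; 110 left.
Library takes 45 to reach its cap of 45 ; 65 left.
Give Meals 15 to hit its cap of 15 ; 50 left.
Park Build takes 45 to reach its cap of 45 ; 5 left.
Only 5 left; Food Bank takes them to reach 5.
Total = 19×45 + 11×15 + 20×85 + 4×5 + 9×45 = 3145.

3145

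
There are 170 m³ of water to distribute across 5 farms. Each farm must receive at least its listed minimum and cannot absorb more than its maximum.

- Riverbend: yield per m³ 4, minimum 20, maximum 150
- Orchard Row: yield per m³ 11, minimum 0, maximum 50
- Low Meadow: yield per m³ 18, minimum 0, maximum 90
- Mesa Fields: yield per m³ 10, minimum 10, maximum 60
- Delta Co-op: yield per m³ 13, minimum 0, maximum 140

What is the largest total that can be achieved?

2450

Meeting every minimum uses 20+0+0+10+0 = 30 m³, leaving 140.
Order the farms by yield per m³: Low Meadow 18 > Delta Co-op 13 > Orchard Row 11 > Mesa Fields 10 > Riverbend 4.
Give Low Meadow 90 more to hit its cap of 90 — 50 left.
Delta Co-op has room for 140 more but only 50 remain, so it gets 50.
Total = 4×20 + 18×90 + 10×10 + 13×50 = 2450.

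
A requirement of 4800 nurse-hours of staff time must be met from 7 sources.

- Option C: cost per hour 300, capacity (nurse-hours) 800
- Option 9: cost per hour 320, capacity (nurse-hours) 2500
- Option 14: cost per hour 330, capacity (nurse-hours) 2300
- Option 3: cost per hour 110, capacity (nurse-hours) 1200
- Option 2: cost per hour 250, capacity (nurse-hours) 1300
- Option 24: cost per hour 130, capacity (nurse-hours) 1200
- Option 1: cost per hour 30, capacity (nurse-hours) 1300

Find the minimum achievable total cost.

602000

Fill from the cheapest source first.
Option 1 (30): use full 1300 ; 3500 nurse-hours to go.
Option 3 at 110: take all 1200 nurse-hours ; 2300 still needed.
Take 1200 from Option 24 at 130 ; need 1100 more.
Option 2 (250): take the remaining 1100 ; done.
Option C, Option 9, Option 14: unused.
Cost = 1300×30 + 1200×110 + 1200×130 + 1100×250 = 602000.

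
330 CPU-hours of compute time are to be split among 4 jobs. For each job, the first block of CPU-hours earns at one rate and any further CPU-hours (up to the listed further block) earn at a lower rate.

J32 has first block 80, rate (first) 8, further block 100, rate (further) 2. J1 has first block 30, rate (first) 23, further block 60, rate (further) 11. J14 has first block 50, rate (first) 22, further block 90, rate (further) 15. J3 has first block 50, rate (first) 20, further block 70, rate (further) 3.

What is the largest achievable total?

Order all 8 blocks by rate: J1/tier1 23 > J14/tier1 22 > J3/tier1 20 > J14/tier2 15 > J1/tier2 11 > J32/tier1 8 > J3/tier2 3 > J32/tier2 2.
Fill J1 tier1 block (30 at 23) → 300 left.
Fill J14 tier1 block (50 at 22) → 250 left.
Fill J3 tier1 block (50 at 20) → 200 left.
Fill J14 tier2 block (90 at 15) → 110 left.
J1/tier2 (11): +60 → 50 left.
50 remain; put them into J32 tier1 at 8.
Total = 23×30 + 22×50 + 20×50 + 15×90 + 11×60 + 8×50 = 5200.

5200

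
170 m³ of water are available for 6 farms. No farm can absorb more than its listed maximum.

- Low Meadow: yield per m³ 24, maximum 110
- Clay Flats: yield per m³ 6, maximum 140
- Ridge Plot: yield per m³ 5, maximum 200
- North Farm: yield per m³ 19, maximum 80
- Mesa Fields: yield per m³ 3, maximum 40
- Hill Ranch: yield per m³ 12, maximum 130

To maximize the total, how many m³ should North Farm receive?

Rank by yield per m³: Low Meadow 24 > North Farm 19 > Hill Ranch 12 > Clay Flats 6 > Ridge Plot 5 > Mesa Fields 3.
Low Meadow: +110 to 110 (cap) → 60 left.
Only 60 left; North Farm takes them to reach 60.

60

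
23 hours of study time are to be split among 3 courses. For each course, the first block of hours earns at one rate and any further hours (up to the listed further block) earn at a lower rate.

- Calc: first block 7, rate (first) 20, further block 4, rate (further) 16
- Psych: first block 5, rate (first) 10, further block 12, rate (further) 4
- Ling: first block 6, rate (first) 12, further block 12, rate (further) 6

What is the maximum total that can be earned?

Rank every tier by rate: Calc/tier1 20 > Calc/tier2 16 > Ling/tier1 12 > Psych/tier1 10 > Ling/tier2 6 > Psych/tier2 4.
Fill Calc tier1 block (7 at 20) ; 16 left.
Calc/tier2 (16): +4 ; 12 left.
Ling tier1 at 12: fill all 6 ; 6 left.
Psych/tier1 (10): +5 ; 1 left.
Ling/tier2: +1 of 12 at 6; pool empty.
Total = 20×7 + 16×4 + 12×6 + 10×5 + 6×1 = 332.

332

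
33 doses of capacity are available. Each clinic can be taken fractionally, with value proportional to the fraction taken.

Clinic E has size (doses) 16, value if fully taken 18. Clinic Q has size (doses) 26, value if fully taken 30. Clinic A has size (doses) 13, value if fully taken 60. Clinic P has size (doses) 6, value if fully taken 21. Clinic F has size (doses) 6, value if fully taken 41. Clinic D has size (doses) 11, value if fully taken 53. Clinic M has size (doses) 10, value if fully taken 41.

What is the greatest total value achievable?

166.3

Best value per unit of size first: Clinic F 41/6≈6.83, Clinic D 53/11≈4.82, Clinic A 60/13≈4.62, Clinic M 41/10≈4.1, Clinic P 21/6≈3.5, Clinic Q 30/26≈1.15, Clinic E 18/16≈1.12.
Take all of Clinic F (6 doses, value 41) — 27 doses left.
Clinic D: take in full, 11 doses for value 53 — 16 left.
Clinic A: take in full, 13 doses for value 60 — 3 left.
3 doses left: a 3/10 share of Clinic M gives 41×3/10 = 12.3.
Total value = 166.3.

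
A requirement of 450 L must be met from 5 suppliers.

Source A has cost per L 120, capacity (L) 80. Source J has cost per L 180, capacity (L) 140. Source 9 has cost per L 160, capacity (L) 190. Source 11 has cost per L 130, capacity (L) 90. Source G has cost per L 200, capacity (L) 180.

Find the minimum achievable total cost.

Fill from the cheapest supplier first.
Take 80 from Source A at 120 → need 370 more.
Source 11 (130): use full 90 → 280 L to go.
Source 9 at 160: take all 190 L → 90 still needed.
Source J (180): take the remaining 90 → done.
Source G: unused.
Cost = 80×120 + 90×130 + 190×160 + 90×180 = 67900.

67900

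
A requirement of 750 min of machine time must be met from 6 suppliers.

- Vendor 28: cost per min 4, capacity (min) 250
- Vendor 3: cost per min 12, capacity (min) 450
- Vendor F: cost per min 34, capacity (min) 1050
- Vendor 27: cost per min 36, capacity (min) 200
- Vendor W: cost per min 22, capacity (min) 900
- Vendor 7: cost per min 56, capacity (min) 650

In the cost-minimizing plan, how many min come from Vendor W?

Fill from the cheapest supplier first.
Vendor 28 at 4: take all 250 min — 500 still needed.
Vendor 3 at 12: take all 450 min — 50 still needed.
Vendor W (22): take the remaining 50 — done.
Vendor F, Vendor 27, Vendor 7: unused.

50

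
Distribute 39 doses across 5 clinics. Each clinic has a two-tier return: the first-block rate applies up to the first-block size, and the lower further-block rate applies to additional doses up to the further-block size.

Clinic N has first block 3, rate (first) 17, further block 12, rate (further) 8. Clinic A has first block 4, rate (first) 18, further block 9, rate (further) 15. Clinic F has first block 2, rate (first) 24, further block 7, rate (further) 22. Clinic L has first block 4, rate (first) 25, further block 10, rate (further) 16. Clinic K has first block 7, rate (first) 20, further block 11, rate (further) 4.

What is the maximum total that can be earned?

755

Rank every tier by rate: Clinic L/first 25 > Clinic F/first 24 > Clinic F/second 22 > Clinic K/first 20 > Clinic A/first 18 > Clinic N/first 17 > Clinic L/second 16 > Clinic A/second 15 > Clinic N/second 8 > Clinic K/second 4.
Clinic L/first (25): +4 ; 35 left.
Clinic F first at 24: fill all 2 ; 33 left.
Clinic F second at 22: fill all 7 ; 26 left.
Clinic K first at 20: fill all 7 ; 19 left.
Fill Clinic A first block (4 at 18) ; 15 left.
Fill Clinic N first block (3 at 17) ; 12 left.
Fill Clinic L second block (10 at 16) ; 2 left.
Clinic A second at 15: only 2 left, fill 2.
Total = 25×4 + 24×2 + 22×7 + 20×7 + 18×4 + 17×3 + 16×10 + 15×2 = 755.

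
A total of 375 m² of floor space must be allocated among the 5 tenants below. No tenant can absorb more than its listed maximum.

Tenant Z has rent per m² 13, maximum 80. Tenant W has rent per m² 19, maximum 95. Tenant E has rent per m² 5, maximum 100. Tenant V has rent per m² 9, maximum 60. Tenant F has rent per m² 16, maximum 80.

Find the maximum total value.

4965

Order the tenants by rent per m²: Tenant W 19 > Tenant F 16 > Tenant Z 13 > Tenant V 9 > Tenant E 5.
Tenant W takes 95 to reach its cap of 95 → 280 left.
Give Tenant F 80 to hit its cap of 80 → 200 left.
Give Tenant Z 80 to hit its cap of 80 → 120 left.
Tenant V takes 60 to reach its cap of 60 → 60 left.
Only 60 left; Tenant E takes them to reach 60.
Total = 13×80 + 19×95 + 5×60 + 9×60 + 16×80 = 4965.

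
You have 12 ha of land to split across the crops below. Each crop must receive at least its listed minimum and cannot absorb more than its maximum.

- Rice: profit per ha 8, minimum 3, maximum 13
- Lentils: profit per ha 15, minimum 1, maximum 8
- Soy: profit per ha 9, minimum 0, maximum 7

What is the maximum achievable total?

153

Meeting every minimum uses 3+1+0 = 4 ha, leaving 8.
Rank by profit per ha: Lentils 15 > Soy 9 > Rice 8.
Give Lentils 7 more to hit its cap of 8 — 1 left.
Only 1 left; Soy takes them to reach 1.
Total = 8×3 + 15×8 + 9×1 = 153.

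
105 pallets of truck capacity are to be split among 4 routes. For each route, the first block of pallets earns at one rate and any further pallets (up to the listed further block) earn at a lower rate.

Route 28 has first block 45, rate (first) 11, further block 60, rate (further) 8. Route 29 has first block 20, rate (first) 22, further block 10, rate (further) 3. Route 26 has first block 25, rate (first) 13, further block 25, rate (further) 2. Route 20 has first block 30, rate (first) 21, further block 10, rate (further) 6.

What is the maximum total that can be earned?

Order all 8 blocks by rate: Route 29/first 22 > Route 20/first 21 > Route 26/first 13 > Route 28/first 11 > Route 28/second 8 > Route 20/second 6 > Route 29/second 3 > Route 26/second 2.
Route 29 first at 22: fill all 20 → 85 left.
Route 20/first (21): +30 → 55 left.
Route 26 first at 13: fill all 25 → 30 left.
30 remain; put them into Route 28 first at 11.
Total = 22×20 + 21×30 + 13×25 + 11×30 = 1725.

1725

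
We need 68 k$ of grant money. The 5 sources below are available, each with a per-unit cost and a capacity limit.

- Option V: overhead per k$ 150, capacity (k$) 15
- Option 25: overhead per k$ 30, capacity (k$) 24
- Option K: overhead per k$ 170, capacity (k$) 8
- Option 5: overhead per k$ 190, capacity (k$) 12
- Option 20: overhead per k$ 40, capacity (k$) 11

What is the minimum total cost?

Use sources in increasing cost order.
Take 24 from Option 25 at 30 ; need 44 more.
Option 20 (40): use full 11 ; 33 k$ to go.
Take 15 from Option V at 150 ; need 18 more.
Option K (170): use full 8 ; 10 k$ to go.
Take 10 from Option 5 at 190 to finish.
Cost = 24×30 + 11×40 + 15×150 + 8×170 + 10×190 = 6670.

6670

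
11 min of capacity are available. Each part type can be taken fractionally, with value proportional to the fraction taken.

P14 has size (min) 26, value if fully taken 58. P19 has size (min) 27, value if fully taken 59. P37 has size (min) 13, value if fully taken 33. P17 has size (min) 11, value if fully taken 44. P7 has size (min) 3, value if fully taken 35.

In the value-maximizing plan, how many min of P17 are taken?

8

Rank by value-to-size ratio: P7 35/3≈11.7, P17 44/11≈4, P37 33/13≈2.54, P14 58/26≈2.23, P19 59/27≈2.19.
All 3 min of P7 fit (value 35) → 8 remain.
Fill the last 8 min with part of P17: 8/11 of it earns 32.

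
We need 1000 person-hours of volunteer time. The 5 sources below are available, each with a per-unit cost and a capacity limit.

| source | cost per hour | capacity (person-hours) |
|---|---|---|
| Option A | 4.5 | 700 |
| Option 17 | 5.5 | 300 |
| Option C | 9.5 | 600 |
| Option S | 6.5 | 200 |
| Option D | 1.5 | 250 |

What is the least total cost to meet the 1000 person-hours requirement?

Fill from the cheapest source first.
Take 250 from Option D at 1.5 ; need 750 more.
Option A at 4.5: take all 700 person-hours ; 50 still needed.
Option 17 (5.5): take the remaining 50 ; done.
Option S, Option C: unused.
Cost = 250×1.5 + 700×4.5 + 50×5.5 = 3800.

3800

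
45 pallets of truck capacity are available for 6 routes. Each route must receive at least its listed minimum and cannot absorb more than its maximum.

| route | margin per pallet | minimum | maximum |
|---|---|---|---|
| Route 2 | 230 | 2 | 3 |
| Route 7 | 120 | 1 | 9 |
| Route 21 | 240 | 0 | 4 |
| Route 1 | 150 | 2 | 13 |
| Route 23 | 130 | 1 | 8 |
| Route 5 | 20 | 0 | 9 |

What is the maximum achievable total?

Meeting every minimum uses 2+1+0+2+1+0 = 6 pallets, leaving 39.
Order the routes by margin per pallet: Route 21 240 > Route 2 230 > Route 1 150 > Route 23 130 > Route 7 120 > Route 5 20.
Give Route 21 4 more to hit its cap of 4 → 35 left.
Give Route 2 1 more to hit its cap of 3 → 34 left.
Route 1: +11 to 13 (cap) → 23 left.
Route 23: +7 to 8 (cap) → 16 left.
Route 7 takes 8 more to reach its cap of 9 → 8 left.
Route 5: +8 (room for 9) → 8. Pool exhausted.
Total = 230×3 + 120×9 + 240×4 + 150×13 + 130×8 + 20×8 = 5880.

5880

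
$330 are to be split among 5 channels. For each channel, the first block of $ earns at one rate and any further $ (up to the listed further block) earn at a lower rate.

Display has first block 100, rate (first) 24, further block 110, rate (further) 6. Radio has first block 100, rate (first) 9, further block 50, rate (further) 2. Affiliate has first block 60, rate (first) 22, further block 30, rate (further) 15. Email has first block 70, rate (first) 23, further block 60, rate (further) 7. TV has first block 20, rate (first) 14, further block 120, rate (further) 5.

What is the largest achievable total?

6510

Order all 10 blocks by rate: Display/first 24 > Email/first 23 > Affiliate/first 22 > Affiliate/second 15 > TV/first 14 > Radio/first 9 > Email/second 7 > Display/second 6 > TV/second 5 > Radio/second 2.
Display first at 24: fill all 100 — 230 left.
Fill Email first block (70 at 23) — 160 left.
Affiliate/first (22): +60 — 100 left.
Affiliate/second (15): +30 — 70 left.
TV/first (14): +20 — 50 left.
Radio first at 9: only 50 left, fill 50.
Total = 24×100 + 23×70 + 22×60 + 15×30 + 14×20 + 9×50 = 6510.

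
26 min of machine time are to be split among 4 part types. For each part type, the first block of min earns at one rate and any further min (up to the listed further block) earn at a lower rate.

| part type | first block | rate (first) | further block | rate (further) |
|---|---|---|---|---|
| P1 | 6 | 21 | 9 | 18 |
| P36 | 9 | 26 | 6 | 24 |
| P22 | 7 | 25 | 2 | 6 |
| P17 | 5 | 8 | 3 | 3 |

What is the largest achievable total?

Treat each block as its own option and order by rate: P36/first 26 > P22/first 25 > P36/second 24 > P1/first 21 > P1/second 18 > P17/first 8 > P22/second 6 > P17/second 3.
Fill P36 first block (9 at 26) — 17 left.
P22 first at 25: fill all 7 — 10 left.
P36 second at 24: fill all 6 — 4 left.
P1 first at 21: only 4 left, fill 4.
Total = 26×9 + 25×7 + 24×6 + 21×4 = 637.

637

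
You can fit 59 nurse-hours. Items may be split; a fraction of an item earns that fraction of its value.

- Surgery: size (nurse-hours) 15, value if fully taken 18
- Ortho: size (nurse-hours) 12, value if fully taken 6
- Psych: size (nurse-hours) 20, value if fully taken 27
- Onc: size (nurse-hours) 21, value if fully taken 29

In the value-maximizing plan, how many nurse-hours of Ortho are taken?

3

Best value per unit of size first: Onc 29/21≈1.38, Psych 27/20≈1.35, Surgery 18/15≈1.2, Ortho 6/12≈0.5.
All 21 nurse-hours of Onc fit (value 29) → 38 remain.
Psych: take in full, 20 nurse-hours for value 27 → 18 left.
Surgery: take in full, 15 nurse-hours for value 18 → 3 left.
Only 3 nurse-hours remain; take 3/12 of Ortho for value 6×3/12 = 1.5.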